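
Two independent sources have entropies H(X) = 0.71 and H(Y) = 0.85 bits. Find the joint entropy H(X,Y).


For independent variables, H(X,Y) = H(X) + H(Y) = 0.71 + 0.85 = 1.56

1.56 bits


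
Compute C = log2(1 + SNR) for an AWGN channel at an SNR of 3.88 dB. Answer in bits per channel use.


SNR_linear = 10^(3.88/10) = 2.4434; C = log2(1 + SNR_linear) = log2(1 + 2.4434) = 1.7838

1.7838 bits/channel use


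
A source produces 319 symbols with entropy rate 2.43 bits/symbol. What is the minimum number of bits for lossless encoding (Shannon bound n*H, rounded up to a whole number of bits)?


Minimum bits >= n * H = 319 * 2.43 = 775.17, rounded up to a whole number of bits = 776

776 bits


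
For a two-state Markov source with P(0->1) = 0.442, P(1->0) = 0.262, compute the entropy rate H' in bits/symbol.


Stationary distribution: pi_0 = p10/(p01+p10) = 0.3722, pi_1 = 0.6278. Entropy rate H' = pi_0*H(p01) + pi_1*H(p10) = 0.3722*0.9903 + 0.6278*0.8297 = 0.8895

0.8895 bits/symbol


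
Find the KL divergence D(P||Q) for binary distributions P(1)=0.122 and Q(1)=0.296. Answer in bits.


KL = p*log2(p/q) + (1-p)*log2((1-p)/(1-q)) = 0.122*log2(0.122/0.296) + 0.878*log2(0.878/0.704) = 0.1238

0.1238 bits


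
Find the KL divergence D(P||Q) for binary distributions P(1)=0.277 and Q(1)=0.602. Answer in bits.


KL = p*log2(p/q) + (1-p)*log2((1-p)/(1-q)) = 0.277*log2(0.277/0.602) + 0.723*log2(0.723/0.398) = 0.3125

0.3125 bits


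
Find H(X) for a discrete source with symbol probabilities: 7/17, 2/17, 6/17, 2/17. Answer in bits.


H = -sum(p_i * log2(p_i)). Terms: -(7/17)*log2(7/17) = 0.527103; -(2/17)*log2(2/17) = 0.363231; -(6/17)*log2(6/17) = 0.530294; -(2/17)*log2(2/17) = 0.363231. H = 0.527103 + 0.363231 + 0.530294 + 0.363231 = 1.7839

1.7839 bits


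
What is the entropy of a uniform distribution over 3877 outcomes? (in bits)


H = log2(n) = log2(3877) = 11.9207

11.9207 bits


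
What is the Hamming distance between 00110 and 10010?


Count differing positions: ^ . ^ . . = 2 differences

2


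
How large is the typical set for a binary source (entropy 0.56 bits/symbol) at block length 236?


log2|A_typical| = nH = 236 * 0.56 = 132.16, so |A_typical| ~ 2^132.16 = 6.083e+39

6.083e+39


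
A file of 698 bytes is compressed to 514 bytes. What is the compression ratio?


Ratio = original / compressed = 698 / 514 = 1.358

1.358


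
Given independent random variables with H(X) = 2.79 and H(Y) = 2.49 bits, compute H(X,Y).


For independent variables, H(X,Y) = H(X) + H(Y) = 2.79 + 2.49 = 5.28

5.28 bits


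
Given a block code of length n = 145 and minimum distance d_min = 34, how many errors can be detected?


Detection capability = d_min - 1 = 34 - 1 = 33

33 errors


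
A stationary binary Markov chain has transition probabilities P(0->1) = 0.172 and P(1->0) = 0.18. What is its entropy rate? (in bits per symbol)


Stationary distribution: pi_0 = p10/(p01+p10) = 0.5114, pi_1 = 0.4886. Entropy rate H' = pi_0*H(p01) + pi_1*H(p10) = 0.5114*0.6623 + 0.4886*0.6801 = 0.671

0.671 bits/symbol


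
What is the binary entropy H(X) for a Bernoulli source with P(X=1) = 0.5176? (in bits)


H = -p*log2(p) - (1-p)*log2(1-p). -0.5176*log2(0.5176) = 0.491767; -0.4824*log2(0.4824) = 0.507339. H = 0.491767 + 0.507339 = 0.9991

0.9991 bits


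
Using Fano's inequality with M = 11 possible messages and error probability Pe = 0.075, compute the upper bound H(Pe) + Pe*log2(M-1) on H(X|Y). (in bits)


H(Pe) = -Pe*log2(Pe) - (1-Pe)*log2(1-Pe) = -0.075*log2(0.075) - 0.925*log2(0.925) = 0.280272 + 0.104039 = 0.3843. Pe*log2(M-1) = 0.075*log2(10) = 0.249145. Bound = H(Pe) + Pe*log2(M-1) = 0.280272 + 0.104039 + 0.249145 = 0.6335

0.6335 bits


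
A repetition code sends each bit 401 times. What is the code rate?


Rate = k/n = 1/401

1/401


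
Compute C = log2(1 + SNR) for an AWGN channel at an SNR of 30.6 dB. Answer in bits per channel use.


SNR_linear = 10^(30.6/10) = 1148.1536; C = log2(1 + SNR_linear) = log2(1 + 1148.1536) = 10.1664

10.1664 bits/channel use


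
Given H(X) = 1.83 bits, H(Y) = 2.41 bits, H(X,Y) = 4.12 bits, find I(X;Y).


I(X;Y) = H(X) + H(Y) - H(X,Y) = 1.83 + 2.41 - 4.12 = 0.12

0.12 bits


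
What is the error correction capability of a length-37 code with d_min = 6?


Correction capability = floor((d-1)/2) = floor((6-1)/2) = 2

2 errors


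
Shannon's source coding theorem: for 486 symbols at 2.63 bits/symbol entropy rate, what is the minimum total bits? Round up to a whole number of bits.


Minimum bits >= n * H = 486 * 2.63 = 1278.18, rounded up to a whole number of bits = 1279

1279 bits


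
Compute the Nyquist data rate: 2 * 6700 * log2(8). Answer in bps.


Rate = 2 * B * log2(M) = 2 * 6700 * 3.0 = 40200.0

40200.0 bps


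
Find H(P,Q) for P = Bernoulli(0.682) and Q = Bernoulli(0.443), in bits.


H(P,Q) = -p*log2(q) - (1-p)*log2(1-q). -0.682*log2(0.443) = 0.801092; -0.318*log2(0.557) = 0.268472. H(P,Q) = 0.801092 + 0.268472 = 1.0696

1.0696 bits


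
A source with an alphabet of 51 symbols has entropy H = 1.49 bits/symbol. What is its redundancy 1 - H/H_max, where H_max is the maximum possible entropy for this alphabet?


H_max = log2(K) = log2(51) = 5.6724 bits/symbol. Redundancy = 1 - H/H_max = 1 - 1.49/5.6724 = 1 - 0.2627 = 0.7373

0.7373


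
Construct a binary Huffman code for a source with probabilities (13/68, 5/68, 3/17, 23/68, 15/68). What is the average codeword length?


Huffman construction (repeatedly merge the two least-probable nodes; each merge adds 1 bit to every symbol beneath it): 5/68 + 3/17 = 1/4; 13/68 + 15/68 = 7/17; 1/4 + 23/68 = 10/17; 7/17 + 10/17 = 1. Resulting codeword lengths (in the order the probabilities were given): (2, 3, 3, 2, 2). L_avg = sum(p_i * l_i) = 13/68*2 + 5/68*3 + 3/17*3 + 23/68*2 + 15/68*2 = 9/4 = 2.25

2.25 bits


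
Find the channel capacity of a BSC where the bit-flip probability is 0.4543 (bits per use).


H(p) = -p*log2(p) - (1-p)*log2(1-p) = -0.4543*log2(0.4543) - 0.5457*log2(0.5457) = 0.517122 + 0.476844 = 0.994. C = 1 - H(p) = 1 - 0.994 = 0.006

0.006 bits


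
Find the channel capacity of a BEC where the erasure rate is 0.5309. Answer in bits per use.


C = 1 - epsilon = 1 - 0.5309 = 0.4691

0.4691 bits


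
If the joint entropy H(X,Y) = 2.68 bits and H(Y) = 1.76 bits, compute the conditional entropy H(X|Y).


H(X|Y) = H(X,Y) - H(Y) = 2.68 - 1.76 = 0.92

0.92 bits


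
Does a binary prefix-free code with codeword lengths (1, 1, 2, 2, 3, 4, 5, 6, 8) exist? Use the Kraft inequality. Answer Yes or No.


Kraft sum = sum(2^(-l_i)) = 1.7383, need <= 1. Result: violated (a binary prefix-free code with these lengths cannot exist)

No


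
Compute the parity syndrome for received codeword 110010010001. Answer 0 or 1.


Syndrome = XOR of all bits = 1 XOR 1 XOR 0 XOR 0 XOR 1 XOR 0 XOR 0 XOR 1 XOR 0 XOR 0 XOR 0 XOR 1 = 1

1


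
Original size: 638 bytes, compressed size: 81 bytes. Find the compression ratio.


Ratio = original / compressed = 638 / 81 = 7.8765

7.8765


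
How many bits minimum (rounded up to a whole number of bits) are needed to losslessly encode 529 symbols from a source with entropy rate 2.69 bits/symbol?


Minimum bits >= n * H = 529 * 2.69 = 1423.01, rounded up to a whole number of bits = 1424

1424 bits


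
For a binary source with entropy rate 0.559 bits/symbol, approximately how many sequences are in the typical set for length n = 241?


log2|A_typical| = nH = 241 * 0.559 = 134.719, so |A_typical| ~ 2^134.719 = 3.585e+40

3.585e+40


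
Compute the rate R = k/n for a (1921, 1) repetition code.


Rate = k/n = 1/1921

1/1921


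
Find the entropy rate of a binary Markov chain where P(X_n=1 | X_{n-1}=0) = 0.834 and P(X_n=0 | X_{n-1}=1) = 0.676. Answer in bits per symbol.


Stationary distribution: pi_0 = p10/(p01+p10) = 0.4477, pi_1 = 0.5523. Entropy rate H' = pi_0*H(p01) + pi_1*H(p10) = 0.4477*0.6485 + 0.5523*0.9087 = 0.7922

0.7922 bits/symbol


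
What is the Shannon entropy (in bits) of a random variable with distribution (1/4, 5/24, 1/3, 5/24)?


H = -sum(p_i * log2(p_i)). Terms: -(1/4)*log2(1/4) = 0.500000; -(5/24)*log2(5/24) = 0.471466; -(1/3)*log2(1/3) = 0.528321; -(5/24)*log2(5/24) = 0.471466. H = 0.500000 + 0.471466 + 0.528321 + 0.471466 = 1.9713

1.9713 bits


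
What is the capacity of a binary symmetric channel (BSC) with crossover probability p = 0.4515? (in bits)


H(p) = -p*log2(p) - (1-p)*log2(1-p) = -0.4515*log2(0.4515) - 0.5485*log2(0.5485) = 0.517962 + 0.475240 = 0.9932. C = 1 - H(p) = 1 - 0.9932 = 0.0068

0.0068 bits


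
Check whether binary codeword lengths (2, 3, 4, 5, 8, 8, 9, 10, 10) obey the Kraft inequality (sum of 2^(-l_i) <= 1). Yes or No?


Kraft sum = sum(2^(-l_i)) = 0.4805, need <= 1. Result: satisfied (a binary prefix-free code with these lengths exists)

Yes


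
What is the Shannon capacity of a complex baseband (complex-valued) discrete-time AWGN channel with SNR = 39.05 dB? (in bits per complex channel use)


SNR_linear = 10^(39.05/10) = 8035.2612; C = log2(1 + SNR_linear) = log2(1 + 8035.2612) = 12.9723

12.9723 bits/channel use


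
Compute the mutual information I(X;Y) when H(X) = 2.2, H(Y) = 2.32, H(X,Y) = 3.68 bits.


I(X;Y) = H(X) + H(Y) - H(X,Y) = 2.2 + 2.32 - 3.68 = 0.84

0.84 bits


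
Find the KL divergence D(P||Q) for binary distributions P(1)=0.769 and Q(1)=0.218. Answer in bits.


KL = p*log2(p/q) + (1-p)*log2((1-p)/(1-q)) = 0.769*log2(0.769/0.218) + 0.231*log2(0.231/0.782) = 0.9922

0.9922 bits


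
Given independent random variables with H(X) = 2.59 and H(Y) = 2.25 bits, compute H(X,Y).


For independent variables, H(X,Y) = H(X) + H(Y) = 2.59 + 2.25 = 4.84

4.84 bits


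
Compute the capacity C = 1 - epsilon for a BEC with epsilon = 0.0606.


C = 1 - epsilon = 1 - 0.0606 = 0.9394

0.9394 bits


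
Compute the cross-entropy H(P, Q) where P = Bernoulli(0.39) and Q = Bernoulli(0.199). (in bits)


H(P,Q) = -p*log2(q) - (1-p)*log2(1-q). -0.39*log2(0.199) = 0.908372; -0.61*log2(0.801) = 0.195277. H(P,Q) = 0.908372 + 0.195277 = 1.1036

1.1036 bits


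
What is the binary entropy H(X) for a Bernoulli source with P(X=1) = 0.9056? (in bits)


H = -p*log2(p) - (1-p)*log2(1-p). -0.9056*log2(0.9056) = 0.129550; -0.0944*log2(0.0944) = 0.321439. H = 0.129550 + 0.321439 = 0.451

0.451 bits


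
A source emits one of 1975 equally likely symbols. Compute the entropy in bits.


H = log2(n) = log2(1975) = 10.9476

10.9476 bits


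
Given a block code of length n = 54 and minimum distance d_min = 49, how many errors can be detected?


Detection capability = d_min - 1 = 49 - 1 = 48

48 errors


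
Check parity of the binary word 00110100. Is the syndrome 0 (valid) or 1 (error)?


Syndrome = XOR of all bits = 0 XOR 0 XOR 1 XOR 1 XOR 0 XOR 1 XOR 0 XOR 0 = 1

1


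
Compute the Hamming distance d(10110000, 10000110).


Count differing positions: . . ^ ^ . ^ ^ . = 4 differences

4


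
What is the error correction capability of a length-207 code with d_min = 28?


Correction capability = floor((d-1)/2) = floor((28-1)/2) = 13

13 errors


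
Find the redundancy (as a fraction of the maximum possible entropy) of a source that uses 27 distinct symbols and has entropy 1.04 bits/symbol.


H_max = log2(K) = log2(27) = 4.7549 bits/symbol. Redundancy = 1 - H/H_max = 1 - 1.04/4.7549 = 1 - 0.2187 = 0.7813

0.7813


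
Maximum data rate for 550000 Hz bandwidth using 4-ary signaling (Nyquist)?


Rate = 2 * B * log2(M) = 2 * 550000 * 2.0 = 2200000.0

2200000.0 bps


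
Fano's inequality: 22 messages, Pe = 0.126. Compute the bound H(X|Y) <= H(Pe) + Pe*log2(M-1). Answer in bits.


H(Pe) = -Pe*log2(Pe) - (1-Pe)*log2(1-Pe) = -0.126*log2(0.126) - 0.874*log2(0.874) = 0.376552 + 0.169814 = 0.5464. Pe*log2(M-1) = 0.126*log2(21) = 0.553432. Bound = H(Pe) + Pe*log2(M-1) = 0.376552 + 0.169814 + 0.553432 = 1.0998

1.0998 bits


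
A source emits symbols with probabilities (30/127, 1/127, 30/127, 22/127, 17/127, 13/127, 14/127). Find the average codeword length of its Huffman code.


Huffman construction (repeatedly merge the two least-probable nodes; each merge adds 1 bit to every symbol beneath it): 1/127 + 13/127 = 14/127; 14/127 + 14/127 = 28/127; 17/127 + 22/127 = 39/127; 28/127 + 30/127 = 58/127; 30/127 + 39/127 = 69/127; 58/127 + 69/127 = 1. Resulting codeword lengths (in the order the probabilities were given): (2, 4, 2, 3, 3, 4, 3). L_avg = sum(p_i * l_i) = 30/127*2 + 1/127*4 + 30/127*2 + 22/127*3 + 17/127*3 + 13/127*4 + 14/127*3 = 335/127 = 2.6378

2.6378 bits


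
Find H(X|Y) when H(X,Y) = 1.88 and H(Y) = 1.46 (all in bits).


H(X|Y) = H(X,Y) - H(Y) = 1.88 - 1.46 = 0.42

0.42 bits


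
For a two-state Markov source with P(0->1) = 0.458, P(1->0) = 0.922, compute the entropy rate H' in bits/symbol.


Stationary distribution: pi_0 = p10/(p01+p10) = 0.6681, pi_1 = 0.3319. Entropy rate H' = pi_0*H(p01) + pi_1*H(p10) = 0.6681*0.9949 + 0.3319*0.3951 = 0.7958

0.7958 bits/symbol


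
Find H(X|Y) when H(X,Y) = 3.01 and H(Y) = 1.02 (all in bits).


H(X|Y) = H(X,Y) - H(Y) = 3.01 - 1.02 = 1.99

1.99 bits


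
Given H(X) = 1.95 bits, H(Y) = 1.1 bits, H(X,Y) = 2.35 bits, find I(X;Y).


I(X;Y) = H(X) + H(Y) - H(X,Y) = 1.95 + 1.1 - 2.35 = 0.7

0.7 bits


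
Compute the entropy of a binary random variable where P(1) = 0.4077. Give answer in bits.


H = -p*log2(p) - (1-p)*log2(1-p). -0.4077*log2(0.4077) = 0.527735; -0.5923*log2(0.5923) = 0.447542. H = 0.527735 + 0.447542 = 0.9753

0.9753 bits


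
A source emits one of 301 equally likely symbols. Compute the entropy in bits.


H = log2(n) = log2(301) = 8.2336

8.2336 bits


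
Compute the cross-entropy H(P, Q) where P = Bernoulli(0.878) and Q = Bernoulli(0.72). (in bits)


H(P,Q) = -p*log2(q) - (1-p)*log2(1-q). -0.878*log2(0.72) = 0.416112; -0.122*log2(0.28) = 0.224053. H(P,Q) = 0.416112 + 0.224053 = 0.6402

0.6402 bits


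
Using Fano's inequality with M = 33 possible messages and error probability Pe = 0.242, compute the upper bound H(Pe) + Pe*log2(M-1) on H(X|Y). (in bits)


H(Pe) = -Pe*log2(Pe) - (1-Pe)*log2(1-Pe) = -0.242*log2(0.242) - 0.758*log2(0.758) = 0.495355 + 0.302996 = 0.7984. Pe*log2(M-1) = 0.242*log2(32) = 1.210000. Bound = H(Pe) + Pe*log2(M-1) = 0.495355 + 0.302996 + 1.210000 = 2.0084

2.0084 bits


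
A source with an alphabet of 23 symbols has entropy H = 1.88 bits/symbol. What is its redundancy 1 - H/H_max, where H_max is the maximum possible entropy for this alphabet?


H_max = log2(K) = log2(23) = 4.5236 bits/symbol. Redundancy = 1 - H/H_max = 1 - 1.88/4.5236 = 1 - 0.4156 = 0.5844

0.5844


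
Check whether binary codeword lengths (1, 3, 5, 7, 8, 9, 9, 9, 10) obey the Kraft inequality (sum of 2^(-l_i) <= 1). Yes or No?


Kraft sum = sum(2^(-l_i)) = 0.6748, need <= 1. Result: satisfied (a binary prefix-free code with these lengths exists)

Yes


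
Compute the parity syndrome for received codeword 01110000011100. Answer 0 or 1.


Syndrome = XOR of all bits = 0 XOR 1 XOR 1 XOR 1 XOR 0 XOR 0 XOR 0 XOR 0 XOR 0 XOR 1 XOR 1 XOR 1 XOR 0 XOR 0 = 0

0


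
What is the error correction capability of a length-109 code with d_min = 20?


Correction capability = floor((d-1)/2) = floor((20-1)/2) = 9

9 errors


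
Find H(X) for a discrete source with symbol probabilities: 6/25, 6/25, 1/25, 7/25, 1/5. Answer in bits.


H = -sum(p_i * log2(p_i)). Terms: -(6/25)*log2(6/25) = 0.494134; -(6/25)*log2(6/25) = 0.494134; -(1/25)*log2(1/25) = 0.185754; -(7/25)*log2(7/25) = 0.514220; -(1/5)*log2(1/5) = 0.464386. H = 0.494134 + 0.494134 + 0.185754 + 0.514220 + 0.464386 = 2.1526

2.1526 bits


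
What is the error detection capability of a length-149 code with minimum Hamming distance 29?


Detection capability = d_min - 1 = 29 - 1 = 28

28 errors


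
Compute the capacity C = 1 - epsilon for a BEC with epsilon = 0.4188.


C = 1 - epsilon = 1 - 0.4188 = 0.5812

0.5812 bits


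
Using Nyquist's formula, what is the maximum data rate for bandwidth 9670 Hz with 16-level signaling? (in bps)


Rate = 2 * B * log2(M) = 2 * 9670 * 4.0 = 77360.0

77360.0 bps


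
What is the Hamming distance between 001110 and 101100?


Count differing positions: ^ . . . ^ . = 2 differences

2


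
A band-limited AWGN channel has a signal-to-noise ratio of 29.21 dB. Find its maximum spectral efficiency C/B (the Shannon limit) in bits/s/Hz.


SNR_linear = 10^(29.21/10) = 833.6812; C/B = log2(1 + SNR_linear) = log2(1 + 833.6812) = 9.7051

9.7051 bits/s/Hz


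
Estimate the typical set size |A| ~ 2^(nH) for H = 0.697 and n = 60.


log2|A_typical| = nH = 60 * 0.697 = 41.82, so |A_typical| ~ 2^41.82 = 3.882e+12

3.882e+12


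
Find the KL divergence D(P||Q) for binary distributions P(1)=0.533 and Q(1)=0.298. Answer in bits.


KL = p*log2(p/q) + (1-p)*log2((1-p)/(1-q)) = 0.533*log2(0.533/0.298) + 0.467*log2(0.467/0.702) = 0.1725

0.1725 bits


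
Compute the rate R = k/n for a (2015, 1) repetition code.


Rate = k/n = 1/2015

1/2015


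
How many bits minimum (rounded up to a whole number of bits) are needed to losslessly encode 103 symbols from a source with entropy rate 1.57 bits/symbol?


Minimum bits >= n * H = 103 * 1.57 = 161.71, rounded up to a whole number of bits = 162

162 bits


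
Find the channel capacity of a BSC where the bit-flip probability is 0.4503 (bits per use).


H(p) = -p*log2(p) - (1-p)*log2(1-p) = -0.4503*log2(0.4503) - 0.5497*log2(0.5497) = 0.518314 + 0.474547 = 0.9929. C = 1 - H(p) = 1 - 0.9929 = 0.0071

0.0071 bits


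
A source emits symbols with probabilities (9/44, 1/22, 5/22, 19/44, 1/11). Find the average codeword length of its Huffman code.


Huffman construction (repeatedly merge the two least-probable nodes; each merge adds 1 bit to every symbol beneath it): 1/22 + 1/11 = 3/22; 3/22 + 9/44 = 15/44; 5/22 + 15/44 = 25/44; 19/44 + 25/44 = 1. Resulting codeword lengths (in the order the probabilities were given): (3, 4, 2, 1, 4). L_avg = sum(p_i * l_i) = 9/44*3 + 1/22*4 + 5/22*2 + 19/44*1 + 1/11*4 = 45/22 = 2.0455

2.0455 bits


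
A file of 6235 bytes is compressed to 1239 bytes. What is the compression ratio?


Ratio = original / compressed = 6235 / 1239 = 5.0323

5.0323


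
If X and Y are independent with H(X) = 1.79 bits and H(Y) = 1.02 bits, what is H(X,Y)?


For independent variables, H(X,Y) = H(X) + H(Y) = 1.79 + 1.02 = 2.81

2.81 bits


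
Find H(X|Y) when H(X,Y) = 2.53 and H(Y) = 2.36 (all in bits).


H(X|Y) = H(X,Y) - H(Y) = 2.53 - 2.36 = 0.17

0.17 bits


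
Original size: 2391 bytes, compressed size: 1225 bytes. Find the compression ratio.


Ratio = original / compressed = 2391 / 1225 = 1.9518

1.9518


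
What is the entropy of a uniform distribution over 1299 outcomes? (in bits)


H = log2(n) = log2(1299) = 10.3432

10.3432 bits


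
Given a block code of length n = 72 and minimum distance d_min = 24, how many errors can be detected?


Detection capability = d_min - 1 = 24 - 1 = 23

23 errors


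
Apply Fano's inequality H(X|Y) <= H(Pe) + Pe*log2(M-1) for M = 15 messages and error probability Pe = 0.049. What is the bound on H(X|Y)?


H(Pe) = -Pe*log2(Pe) - (1-Pe)*log2(1-Pe) = -0.049*log2(0.049) - 0.951*log2(0.951) = 0.213203 + 0.068931 = 0.2821. Pe*log2(M-1) = 0.049*log2(14) = 0.186560. Bound = H(Pe) + Pe*log2(M-1) = 0.213203 + 0.068931 + 0.186560 = 0.4687

0.4687 bits


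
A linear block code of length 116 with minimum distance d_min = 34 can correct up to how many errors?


Correction capability = floor((d-1)/2) = floor((34-1)/2) = 16

16 errors


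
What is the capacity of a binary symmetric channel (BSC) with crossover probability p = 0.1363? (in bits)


H(p) = -p*log2(p) - (1-p)*log2(1-p) = -0.1363*log2(0.1363) - 0.8637*log2(0.8637) = 0.391882 + 0.182584 = 0.5745. C = 1 - H(p) = 1 - 0.5745 = 0.4255

0.4255 bits


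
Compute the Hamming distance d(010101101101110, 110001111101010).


Count differing positions: ^ . . ^ . . . ^ . . . . ^ . . = 4 differences

4


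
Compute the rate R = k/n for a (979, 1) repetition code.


Rate = k/n = 1/979

1/979


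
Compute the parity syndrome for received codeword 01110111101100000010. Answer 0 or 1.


Syndrome = XOR of all bits = 0 XOR 1 XOR 1 XOR 1 XOR 0 XOR 1 XOR 1 XOR 1 XOR 1 XOR 0 XOR 1 XOR 1 XOR 0 XOR 0 XOR 0 XOR 0 XOR 0 XOR 0 XOR 1 XOR 0 = 0

0


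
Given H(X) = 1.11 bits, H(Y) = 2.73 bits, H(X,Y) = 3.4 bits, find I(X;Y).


I(X;Y) = H(X) + H(Y) - H(X,Y) = 1.11 + 2.73 - 3.4 = 0.44

0.44 bits


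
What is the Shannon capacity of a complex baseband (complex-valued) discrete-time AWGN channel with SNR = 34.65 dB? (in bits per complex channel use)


SNR_linear = 10^(34.65/10) = 2917.427; C = log2(1 + SNR_linear) = log2(1 + 2917.427) = 11.511

11.511 bits/channel use


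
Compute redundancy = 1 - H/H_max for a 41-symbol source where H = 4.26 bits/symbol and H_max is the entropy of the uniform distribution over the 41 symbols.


H_max = log2(K) = log2(41) = 5.3576 bits/symbol. Redundancy = 1 - H/H_max = 1 - 4.26/5.3576 = 1 - 0.7951 = 0.2049

0.2049


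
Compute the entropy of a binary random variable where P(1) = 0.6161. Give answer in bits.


H = -p*log2(p) - (1-p)*log2(1-p). -0.6161*log2(0.6161) = 0.430508; -0.3839*log2(0.3839) = 0.530242. H = 0.430508 + 0.530242 = 0.9607

0.9607 bits


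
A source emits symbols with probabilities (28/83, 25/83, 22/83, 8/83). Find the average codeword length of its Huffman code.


Huffman construction (repeatedly merge the two least-probable nodes; each merge adds 1 bit to every symbol beneath it): 8/83 + 22/83 = 30/83; 25/83 + 28/83 = 53/83; 30/83 + 53/83 = 1. Resulting codeword lengths (in the order the probabilities were given): (2, 2, 2, 2). L_avg = sum(p_i * l_i) = 28/83*2 + 25/83*2 + 22/83*2 + 8/83*2 = 2

2.0 bits


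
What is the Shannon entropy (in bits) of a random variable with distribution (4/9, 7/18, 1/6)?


H = -sum(p_i * log2(p_i)). Terms: -(4/9)*log2(4/9) = 0.519967; -(7/18)*log2(7/18) = 0.529888; -(1/6)*log2(1/6) = 0.430827. H = 0.519967 + 0.529888 + 0.430827 = 1.4807

1.4807 bits


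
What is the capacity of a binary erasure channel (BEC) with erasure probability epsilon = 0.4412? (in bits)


C = 1 - epsilon = 1 - 0.4412 = 0.5588

0.5588 bits


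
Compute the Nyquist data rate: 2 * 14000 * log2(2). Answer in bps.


Rate = 2 * B * log2(M) = 2 * 14000 * 1.0 = 28000.0

28000.0 bps


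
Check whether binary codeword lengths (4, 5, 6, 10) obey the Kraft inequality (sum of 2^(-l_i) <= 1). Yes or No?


Kraft sum = sum(2^(-l_i)) = 0.1104, need <= 1. Result: satisfied (a binary prefix-free code with these lengths exists)

Yes


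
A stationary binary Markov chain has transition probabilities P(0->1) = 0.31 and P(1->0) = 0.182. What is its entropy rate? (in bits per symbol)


Stationary distribution: pi_0 = p10/(p01+p10) = 0.3699, pi_1 = 0.6301. Entropy rate H' = pi_0*H(p01) + pi_1*H(p10) = 0.3699*0.8932 + 0.6301*0.6844 = 0.7616

0.7616 bits/symbol


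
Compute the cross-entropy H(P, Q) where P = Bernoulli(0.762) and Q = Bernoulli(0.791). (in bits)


H(P,Q) = -p*log2(q) - (1-p)*log2(1-q). -0.762*log2(0.791) = 0.257747; -0.238*log2(0.209) = 0.537505. H(P,Q) = 0.257747 + 0.537505 = 0.7953

0.7953 bits


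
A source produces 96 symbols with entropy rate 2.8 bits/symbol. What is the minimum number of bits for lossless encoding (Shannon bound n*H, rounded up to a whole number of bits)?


Minimum bits >= n * H = 96 * 2.8 = 268.8, rounded up to a whole number of bits = 269

269 bits


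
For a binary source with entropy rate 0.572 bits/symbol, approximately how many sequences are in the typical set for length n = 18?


log2|A_typical| = nH = 18 * 0.572 = 10.296, so |A_typical| ~ 2^10.296 = 1.257e+03

1.257e+03


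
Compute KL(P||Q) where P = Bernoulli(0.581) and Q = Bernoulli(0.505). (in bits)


KL = p*log2(p/q) + (1-p)*log2((1-p)/(1-q)) = 0.581*log2(0.581/0.505) + 0.419*log2(0.419/0.495) = 0.0167

0.0167 bits


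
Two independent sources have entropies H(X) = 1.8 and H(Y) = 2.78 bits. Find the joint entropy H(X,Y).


For independent variables, H(X,Y) = H(X) + H(Y) = 1.8 + 2.78 = 4.58

4.58 bits


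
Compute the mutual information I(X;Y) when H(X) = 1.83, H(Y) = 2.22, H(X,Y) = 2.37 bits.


I(X;Y) = H(X) + H(Y) - H(X,Y) = 1.83 + 2.22 - 2.37 = 1.68

1.68 bits


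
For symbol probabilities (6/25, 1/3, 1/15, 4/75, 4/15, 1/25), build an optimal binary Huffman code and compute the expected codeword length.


Huffman construction (repeatedly merge the two least-probable nodes; each merge adds 1 bit to every symbol beneath it): 1/25 + 4/75 = 7/75; 1/15 + 7/75 = 4/25; 4/25 + 6/25 = 2/5; 4/15 + 1/3 = 3/5; 2/5 + 3/5 = 1. Resulting codeword lengths (in the order the probabilities were given): (2, 2, 3, 4, 2, 4). L_avg = sum(p_i * l_i) = 6/25*2 + 1/3*2 + 1/15*3 + 4/75*4 + 4/15*2 + 1/25*4 = 169/75 = 2.2533

2.2533 bits


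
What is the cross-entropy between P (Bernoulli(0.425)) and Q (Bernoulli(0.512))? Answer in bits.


H(P,Q) = -p*log2(q) - (1-p)*log2(1-q). -0.425*log2(0.512) = 0.410458; -0.575*log2(0.488) = 0.595152. H(P,Q) = 0.410458 + 0.595152 = 1.0056

1.0056 bits


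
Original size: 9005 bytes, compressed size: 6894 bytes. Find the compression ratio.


Ratio = original / compressed = 9005 / 6894 = 1.3062

1.3062


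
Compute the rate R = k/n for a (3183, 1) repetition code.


Rate = k/n = 1/3183

1/3183


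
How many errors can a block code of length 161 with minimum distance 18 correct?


Correction capability = floor((d-1)/2) = floor((18-1)/2) = 8

8 errors


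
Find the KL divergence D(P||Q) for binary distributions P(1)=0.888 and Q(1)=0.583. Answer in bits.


KL = p*log2(p/q) + (1-p)*log2((1-p)/(1-q)) = 0.888*log2(0.888/0.583) + 0.112*log2(0.112/0.417) = 0.3267

0.3267 bits


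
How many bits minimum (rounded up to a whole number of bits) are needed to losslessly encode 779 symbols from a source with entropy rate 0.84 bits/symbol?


Minimum bits >= n * H = 779 * 0.84 = 654.36, rounded up to a whole number of bits = 655

655 bits


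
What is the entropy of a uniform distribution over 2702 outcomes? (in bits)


H = log2(n) = log2(2702) = 11.3998

11.3998 bits


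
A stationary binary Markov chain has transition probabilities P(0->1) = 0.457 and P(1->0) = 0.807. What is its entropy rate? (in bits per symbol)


Stationary distribution: pi_0 = p10/(p01+p10) = 0.6384, pi_1 = 0.3616. Entropy rate H' = pi_0*H(p01) + pi_1*H(p10) = 0.6384*0.9947 + 0.3616*0.7077 = 0.8909

0.8909 bits/symbol


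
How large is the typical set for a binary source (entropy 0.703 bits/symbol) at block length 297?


log2|A_typical| = nH = 297 * 0.703 = 208.791, so |A_typical| ~ 2^208.791 = 7.118e+62

7.118e+62


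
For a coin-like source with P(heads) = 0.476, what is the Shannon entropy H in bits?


H = -p*log2(p) - (1-p)*log2(1-p). -0.476*log2(0.476) = 0.509780; -0.524*log2(0.524) = 0.488557. H = 0.509780 + 0.488557 = 0.9983

0.9983 bits


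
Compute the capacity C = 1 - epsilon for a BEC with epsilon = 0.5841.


C = 1 - epsilon = 1 - 0.5841 = 0.4159

0.4159 bits


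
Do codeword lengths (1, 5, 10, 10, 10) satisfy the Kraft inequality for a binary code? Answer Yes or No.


Kraft sum = sum(2^(-l_i)) = 0.5342, need <= 1. Result: satisfied (a binary prefix-free code with these lengths exists)

Yes


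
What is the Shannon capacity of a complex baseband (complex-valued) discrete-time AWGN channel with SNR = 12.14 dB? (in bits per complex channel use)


SNR_linear = 10^(12.14/10) = 16.3682; C = log2(1 + SNR_linear) = log2(1 + 16.3682) = 4.1184

4.1184 bits/channel use


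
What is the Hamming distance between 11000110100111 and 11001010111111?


Count differing positions: . . . . ^ ^ . . . ^ ^ . . . = 4 differences

4


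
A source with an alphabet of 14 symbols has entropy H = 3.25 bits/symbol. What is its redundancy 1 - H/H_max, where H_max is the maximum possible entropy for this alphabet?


H_max = log2(K) = log2(14) = 3.8074 bits/symbol. Redundancy = 1 - H/H_max = 1 - 3.25/3.8074 = 1 - 0.8536 = 0.1464

0.1464


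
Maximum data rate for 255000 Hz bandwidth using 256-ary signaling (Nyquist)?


Rate = 2 * B * log2(M) = 2 * 255000 * 8.0 = 4080000.0

4080000.0 bps


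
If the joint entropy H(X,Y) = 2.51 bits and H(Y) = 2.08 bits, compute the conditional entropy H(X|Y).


H(X|Y) = H(X,Y) - H(Y) = 2.51 - 2.08 = 0.43

0.43 bits


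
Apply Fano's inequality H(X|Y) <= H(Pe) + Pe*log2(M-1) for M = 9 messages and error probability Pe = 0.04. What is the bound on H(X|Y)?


H(Pe) = -Pe*log2(Pe) - (1-Pe)*log2(1-Pe) = -0.04*log2(0.04) - 0.96*log2(0.96) = 0.185754 + 0.056538 = 0.2423. Pe*log2(M-1) = 0.04*log2(8) = 0.120000. Bound = H(Pe) + Pe*log2(M-1) = 0.185754 + 0.056538 + 0.120000 = 0.3623

0.3623 bits


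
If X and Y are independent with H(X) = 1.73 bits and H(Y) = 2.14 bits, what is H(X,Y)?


For independent variables, H(X,Y) = H(X) + H(Y) = 1.73 + 2.14 = 3.87

3.87 bits


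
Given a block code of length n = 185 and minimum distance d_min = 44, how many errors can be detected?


Detection capability = d_min - 1 = 44 - 1 = 43

43 errors


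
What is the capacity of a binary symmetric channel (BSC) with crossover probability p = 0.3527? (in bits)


H(p) = -p*log2(p) - (1-p)*log2(1-p) = -0.3527*log2(0.3527) - 0.6473*log2(0.6473) = 0.530280 + 0.406177 = 0.9365. C = 1 - H(p) = 1 - 0.9365 = 0.0635

0.0635 bits


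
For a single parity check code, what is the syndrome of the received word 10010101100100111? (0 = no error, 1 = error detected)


Syndrome = XOR of all bits = 1 XOR 0 XOR 0 XOR 1 XOR 0 XOR 1 XOR 0 XOR 1 XOR 1 XOR 0 XOR 0 XOR 1 XOR 0 XOR 0 XOR 1 XOR 1 XOR 1 = 1

1


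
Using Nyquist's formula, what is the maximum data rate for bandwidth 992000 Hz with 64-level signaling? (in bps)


Rate = 2 * B * log2(M) = 2 * 992000 * 6.0 = 11904000.0

11904000.0 bps


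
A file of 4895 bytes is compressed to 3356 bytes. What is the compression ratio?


Ratio = original / compressed = 4895 / 3356 = 1.4586

1.4586


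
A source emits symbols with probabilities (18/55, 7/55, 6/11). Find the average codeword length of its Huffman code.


Huffman construction (repeatedly merge the two least-probable nodes; each merge adds 1 bit to every symbol beneath it): 7/55 + 18/55 = 5/11; 5/11 + 6/11 = 1. Resulting codeword lengths (in the order the probabilities were given): (2, 2, 1). L_avg = sum(p_i * l_i) = 18/55*2 + 7/55*2 + 6/11*1 = 16/11 = 1.4545

1.4545 bits


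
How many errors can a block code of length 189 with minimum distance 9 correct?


Correction capability = floor((d-1)/2) = floor((9-1)/2) = 4

4 errors


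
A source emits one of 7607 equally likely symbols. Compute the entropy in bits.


H = log2(n) = log2(7607) = 12.8931

12.8931 bits


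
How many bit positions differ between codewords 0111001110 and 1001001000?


Count differing positions: ^ ^ ^ . . . . ^ ^ . = 5 differences

5


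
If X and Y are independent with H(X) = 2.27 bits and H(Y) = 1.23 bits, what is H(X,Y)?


For independent variables, H(X,Y) = H(X) + H(Y) = 2.27 + 1.23 = 3.5

3.5 bits


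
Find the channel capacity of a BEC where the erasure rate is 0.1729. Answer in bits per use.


C = 1 - epsilon = 1 - 0.1729 = 0.8271

0.8271 bits


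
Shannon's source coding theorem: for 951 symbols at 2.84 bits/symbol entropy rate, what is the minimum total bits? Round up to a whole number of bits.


Minimum bits >= n * H = 951 * 2.84 = 2700.84, rounded up to a whole number of bits = 2701

2701 bits


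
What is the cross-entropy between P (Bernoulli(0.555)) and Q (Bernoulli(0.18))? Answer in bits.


H(P,Q) = -p*log2(q) - (1-p)*log2(1-q). -0.555*log2(0.18) = 1.373032; -0.445*log2(0.82) = 0.127405. H(P,Q) = 1.373032 + 0.127405 = 1.5004

1.5004 bits


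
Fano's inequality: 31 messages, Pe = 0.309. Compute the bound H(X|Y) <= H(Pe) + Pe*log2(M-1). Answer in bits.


H(Pe) = -Pe*log2(Pe) - (1-Pe)*log2(1-Pe) = -0.309*log2(0.309) - 0.691*log2(0.691) = 0.523545 + 0.368470 = 0.892. Pe*log2(M-1) = 0.309*log2(30) = 1.516229. Bound = H(Pe) + Pe*log2(M-1) = 0.523545 + 0.368470 + 1.516229 = 2.4082

2.4082 bits


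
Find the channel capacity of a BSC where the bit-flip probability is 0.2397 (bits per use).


H(p) = -p*log2(p) - (1-p)*log2(1-p) = -0.2397*log2(0.2397) - 0.7603*log2(0.7603) = 0.493949 + 0.300592 = 0.7945. C = 1 - H(p) = 1 - 0.7945 = 0.2055

0.2055 bits


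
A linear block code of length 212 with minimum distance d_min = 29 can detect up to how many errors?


Detection capability = d_min - 1 = 29 - 1 = 28

28 errors


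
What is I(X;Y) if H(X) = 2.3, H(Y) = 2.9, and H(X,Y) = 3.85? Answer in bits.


I(X;Y) = H(X) + H(Y) - H(X,Y) = 2.3 + 2.9 - 3.85 = 1.35

1.35 bits


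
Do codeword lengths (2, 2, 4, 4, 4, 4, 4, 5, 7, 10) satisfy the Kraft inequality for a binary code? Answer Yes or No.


Kraft sum = sum(2^(-l_i)) = 0.8525, need <= 1. Result: satisfied (a binary prefix-free code with these lengths exists)

Yes


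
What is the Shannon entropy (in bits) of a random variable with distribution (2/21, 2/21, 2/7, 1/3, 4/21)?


H = -sum(p_i * log2(p_i)). Terms: -(2/21)*log2(2/21) = 0.323078; -(2/21)*log2(2/21) = 0.323078; -(2/7)*log2(2/7) = 0.516387; -(1/3)*log2(1/3) = 0.528321; -(4/21)*log2(4/21) = 0.455680. H = 0.323078 + 0.323078 + 0.516387 + 0.528321 + 0.455680 = 2.1465

2.1465 bits


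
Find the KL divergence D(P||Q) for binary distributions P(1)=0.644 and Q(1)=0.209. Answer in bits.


KL = p*log2(p/q) + (1-p)*log2((1-p)/(1-q)) = 0.644*log2(0.644/0.209) + 0.356*log2(0.356/0.791) = 0.6355

0.6355 bits


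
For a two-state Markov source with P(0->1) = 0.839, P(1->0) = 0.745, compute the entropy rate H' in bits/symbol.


Stationary distribution: pi_0 = p10/(p01+p10) = 0.4703, pi_1 = 0.5297. Entropy rate H' = pi_0*H(p01) + pi_1*H(p10) = 0.4703*0.6367 + 0.5297*0.8191 = 0.7333

0.7333 bits/symbol


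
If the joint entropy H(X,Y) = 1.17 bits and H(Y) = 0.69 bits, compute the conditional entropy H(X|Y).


H(X|Y) = H(X,Y) - H(Y) = 1.17 - 0.69 = 0.48

0.48 bits


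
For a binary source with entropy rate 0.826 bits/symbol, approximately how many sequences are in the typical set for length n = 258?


log2|A_typical| = nH = 258 * 0.826 = 213.108, so |A_typical| ~ 2^213.108 = 1.419e+64

1.419e+64


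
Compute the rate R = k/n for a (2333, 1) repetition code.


Rate = k/n = 1/2333

1/2333


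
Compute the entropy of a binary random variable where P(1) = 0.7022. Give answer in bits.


H = -p*log2(p) - (1-p)*log2(1-p). -0.7022*log2(0.7022) = 0.358154; -0.2978*log2(0.2978) = 0.520431. H = 0.358154 + 0.520431 = 0.8786

0.8786 bits


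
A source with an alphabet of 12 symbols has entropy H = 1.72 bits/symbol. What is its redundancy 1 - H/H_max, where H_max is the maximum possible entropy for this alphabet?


H_max = log2(K) = log2(12) = 3.585 bits/symbol. Redundancy = 1 - H/H_max = 1 - 1.72/3.585 = 1 - 0.4798 = 0.5202

0.5202


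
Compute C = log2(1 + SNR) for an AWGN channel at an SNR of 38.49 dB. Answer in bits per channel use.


SNR_linear = 10^(38.49/10) = 7063.1755; C = log2(1 + SNR_linear) = log2(1 + 7063.1755) = 12.7863

12.7863 bits/channel use


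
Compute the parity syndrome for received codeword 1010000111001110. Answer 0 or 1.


Syndrome = XOR of all bits = 1 XOR 0 XOR 1 XOR 0 XOR 0 XOR 0 XOR 0 XOR 1 XOR 1 XOR 1 XOR 0 XOR 0 XOR 1 XOR 1 XOR 1 XOR 0 = 0

0


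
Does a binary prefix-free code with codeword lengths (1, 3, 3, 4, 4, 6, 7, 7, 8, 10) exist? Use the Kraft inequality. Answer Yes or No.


Kraft sum = sum(2^(-l_i)) = 0.9111, need <= 1. Result: satisfied (a binary prefix-free code with these lengths exists)

Yes


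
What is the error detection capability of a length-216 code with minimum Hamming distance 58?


Detection capability = d_min - 1 = 58 - 1 = 57

57 errors


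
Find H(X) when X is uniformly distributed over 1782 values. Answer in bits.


H = log2(n) = log2(1782) = 10.7993

10.7993 bits


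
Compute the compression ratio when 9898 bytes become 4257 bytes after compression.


Ratio = original / compressed = 9898 / 4257 = 2.3251

2.3251


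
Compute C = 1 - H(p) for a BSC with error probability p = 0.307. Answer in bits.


H(p) = -p*log2(p) - (1-p)*log2(1-p) = -0.307*log2(0.307) - 0.693*log2(0.693) = 0.523033 + 0.366647 = 0.8897. C = 1 - H(p) = 1 - 0.8897 = 0.1103

0.1103 bits


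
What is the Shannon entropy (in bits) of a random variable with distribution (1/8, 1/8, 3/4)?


H = -sum(p_i * log2(p_i)). Terms: -(1/8)*log2(1/8) = 0.375000; -(1/8)*log2(1/8) = 0.375000; -(3/4)*log2(3/4) = 0.311278. H = 0.375000 + 0.375000 + 0.311278 = 1.0613

1.0613 bits


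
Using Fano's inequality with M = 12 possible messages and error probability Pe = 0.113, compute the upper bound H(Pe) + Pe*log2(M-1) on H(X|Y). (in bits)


H(Pe) = -Pe*log2(Pe) - (1-Pe)*log2(1-Pe) = -0.113*log2(0.113) - 0.887*log2(0.887) = 0.355453 + 0.153446 = 0.5089. Pe*log2(M-1) = 0.113*log2(11) = 0.390916. Bound = H(Pe) + Pe*log2(M-1) = 0.355453 + 0.153446 + 0.390916 = 0.8998

0.8998 bits


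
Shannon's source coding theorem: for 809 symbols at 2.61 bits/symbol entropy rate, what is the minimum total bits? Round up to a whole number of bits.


Minimum bits >= n * H = 809 * 2.61 = 2111.49, rounded up to a whole number of bits = 2112

2112 bits


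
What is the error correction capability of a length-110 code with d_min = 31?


Correction capability = floor((d-1)/2) = floor((31-1)/2) = 15

15 errors


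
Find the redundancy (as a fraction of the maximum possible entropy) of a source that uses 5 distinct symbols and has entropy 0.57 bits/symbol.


H_max = log2(K) = log2(5) = 2.3219 bits/symbol. Redundancy = 1 - H/H_max = 1 - 0.57/2.3219 = 1 - 0.2455 = 0.7545

0.7545


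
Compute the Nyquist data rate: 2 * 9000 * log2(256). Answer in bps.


Rate = 2 * B * log2(M) = 2 * 9000 * 8.0 = 144000.0

144000.0 bps


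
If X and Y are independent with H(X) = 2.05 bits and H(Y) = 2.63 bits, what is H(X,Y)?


For independent variables, H(X,Y) = H(X) + H(Y) = 2.05 + 2.63 = 4.68

4.68 bits


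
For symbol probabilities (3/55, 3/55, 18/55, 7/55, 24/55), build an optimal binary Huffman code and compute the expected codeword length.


Huffman construction (repeatedly merge the two least-probable nodes; each merge adds 1 bit to every symbol beneath it): 3/55 + 3/55 = 6/55; 6/55 + 7/55 = 13/55; 13/55 + 18/55 = 31/55; 24/55 + 31/55 = 1. Resulting codeword lengths (in the order the probabilities were given): (4, 4, 2, 3, 1). L_avg = sum(p_i * l_i) = 3/55*4 + 3/55*4 + 18/55*2 + 7/55*3 + 24/55*1 = 21/11 = 1.9091

1.9091 bits


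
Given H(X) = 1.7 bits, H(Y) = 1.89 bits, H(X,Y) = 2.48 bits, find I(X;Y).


I(X;Y) = H(X) + H(Y) - H(X,Y) = 1.7 + 1.89 - 2.48 = 1.11

1.11 bits


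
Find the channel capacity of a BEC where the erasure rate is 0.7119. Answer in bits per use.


C = 1 - epsilon = 1 - 0.7119 = 0.2881

0.2881 bits


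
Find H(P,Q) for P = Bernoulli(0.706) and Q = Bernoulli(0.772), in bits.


H(P,Q) = -p*log2(q) - (1-p)*log2(1-q). -0.706*log2(0.772) = 0.263569; -0.294*log2(0.228) = 0.627071. H(P,Q) = 0.263569 + 0.627071 = 0.8906

0.8906 bits


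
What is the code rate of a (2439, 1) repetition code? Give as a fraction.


Rate = k/n = 1/2439

1/2439


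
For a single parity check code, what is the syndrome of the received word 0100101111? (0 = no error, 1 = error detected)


Syndrome = XOR of all bits = 0 XOR 1 XOR 0 XOR 0 XOR 1 XOR 0 XOR 1 XOR 1 XOR 1 XOR 1 = 0

0
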